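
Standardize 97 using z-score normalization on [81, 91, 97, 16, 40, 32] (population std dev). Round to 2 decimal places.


Mean = (81 + 91 + 97 + 16 + 40 + 32) / 6 = 59.5
Variance = sum((x_i - mean)^2) / n = 981.5833
Std = sqrt(981.5833) = 31.3302
Z = (x - mean) / std
= (97 - 59.5) / 31.3302
= 37.5 / 31.3302
= 1.20

1.20


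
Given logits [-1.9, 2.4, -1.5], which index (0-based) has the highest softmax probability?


Softmax is a monotonic transformation, so it preserves the argmax.
We need to find the index of the maximum logit.
Index 0: -1.9
Index 1: 2.4
Index 2: -1.5
Maximum logit = 2.4 at index 1

1


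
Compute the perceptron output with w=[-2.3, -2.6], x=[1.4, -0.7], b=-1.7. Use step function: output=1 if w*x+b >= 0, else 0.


z = w . x + b
= -2.3*1.4 + -2.6*-0.7 + -1.7
= -3.22 + 1.82 + -1.7
= -1.4 + -1.7
= -3.1
Since z = -3.1 < 0, output = 0

0


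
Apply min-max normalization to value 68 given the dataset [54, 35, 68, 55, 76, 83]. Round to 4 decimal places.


Min = 35, Max = 83
Range = 83 - 35 = 48
Scaled = (x - min) / (max - min)
= (68 - 35) / 48
= 33 / 48
= 0.6875

0.6875


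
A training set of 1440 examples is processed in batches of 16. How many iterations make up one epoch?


Iterations per epoch = dataset_size / batch_size
= 1440 / 16
= 90

90


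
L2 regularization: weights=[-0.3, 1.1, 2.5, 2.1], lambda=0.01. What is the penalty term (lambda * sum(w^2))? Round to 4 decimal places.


Squaring each weight:
(-0.3)^2 = 0.09
1.1^2 = 1.21
2.5^2 = 6.25
2.1^2 = 4.41
Sum of squares = 11.96
Penalty = 0.01 * 11.96 = 0.1196

0.1196


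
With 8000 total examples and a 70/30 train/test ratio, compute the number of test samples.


Train samples = 8000 * 70% = 5600
Test samples = 8000 - 5600
= 2400

2400


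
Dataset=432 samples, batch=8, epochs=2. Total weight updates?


Iterations per epoch = 432 / 8 = 54
Total updates = iterations_per_epoch * epochs
= 54 * 2
= 108

108


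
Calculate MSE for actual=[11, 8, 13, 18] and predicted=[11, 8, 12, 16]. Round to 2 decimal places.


Differences: [0, 0, 1, 2]
Squared errors: [0, 0, 1, 4]
Sum of squared errors = 5
MSE = 5 / 4 = 1.25

1.25


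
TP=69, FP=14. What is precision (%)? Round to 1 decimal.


Precision = TP / (TP + FP) * 100
= 69 / (69 + 14)
= 69 / 83
= 0.8313
= 83.1%

83.1


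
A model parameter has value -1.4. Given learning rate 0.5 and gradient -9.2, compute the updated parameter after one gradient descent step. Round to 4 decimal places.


w_new = w_old - lr * gradient
= -1.4 - 0.5 * -9.2
= -1.4 - (-4.6)
= 3.2000

3.2000


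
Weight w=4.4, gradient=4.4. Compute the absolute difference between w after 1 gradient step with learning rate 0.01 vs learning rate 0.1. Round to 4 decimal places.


With lr=0.01: w_new = 4.4 - 0.01 * 4.4 = 4.356
With lr=0.1: w_new = 4.4 - 0.1 * 4.4 = 3.96
Absolute difference = |4.356 - 3.96|
= 0.3960

0.3960


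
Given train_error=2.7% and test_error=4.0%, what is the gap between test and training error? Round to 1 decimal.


Generalization gap = test_error - train_error
= 4.0 - 2.7
= 1.3%
A small gap suggests good generalization.

1.3


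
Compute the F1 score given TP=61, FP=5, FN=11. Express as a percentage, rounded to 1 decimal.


Precision = TP / (TP + FP) = 61 / 66 = 0.9242
Recall = TP / (TP + FN) = 61 / 72 = 0.8472
F1 = 2 * P * R / (P + R)
= 2 * 0.9242 * 0.8472 / (0.9242 + 0.8472)
= 1.5661 / 1.7715
= 0.8841
As percentage: 88.4%

88.4


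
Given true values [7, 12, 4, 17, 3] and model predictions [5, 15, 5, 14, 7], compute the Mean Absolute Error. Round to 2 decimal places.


Absolute errors: [2, 3, 1, 3, 4]
Sum of absolute errors = 13
MAE = 13 / 5 = 2.60

2.60


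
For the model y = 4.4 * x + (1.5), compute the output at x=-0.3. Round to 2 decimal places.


y = 4.4 * -0.3 + (1.5)
= -1.32 + (1.5)
= 0.18

0.18


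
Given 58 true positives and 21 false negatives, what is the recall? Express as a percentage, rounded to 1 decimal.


Recall = TP / (TP + FN) * 100
= 58 / (58 + 21)
= 58 / 79
= 0.7342
= 73.4%

73.4


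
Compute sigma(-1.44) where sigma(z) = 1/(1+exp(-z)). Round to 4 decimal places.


sigmoid(z) = 1 / (1 + exp(-z))
exp(-(-1.44)) = exp(1.44) = 4.2207
1 + 4.2207 = 5.2207
1 / 5.2207 = 0.1915

0.1915


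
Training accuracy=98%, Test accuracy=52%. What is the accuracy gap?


Gap = train_accuracy - test_accuracy
= 98 - 52
= 46%
This large gap strongly indicates overfitting.

46


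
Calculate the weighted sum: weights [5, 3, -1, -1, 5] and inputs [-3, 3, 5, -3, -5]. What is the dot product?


Element-wise products:
5 * -3 = -15
3 * 3 = 9
-1 * 5 = -5
-1 * -3 = 3
5 * -5 = -25
Sum = -15 + 9 + -5 + 3 + -25
= -33

-33


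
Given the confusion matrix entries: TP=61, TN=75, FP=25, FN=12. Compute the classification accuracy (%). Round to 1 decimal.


Accuracy = (TP + TN) / (TP + TN + FP + FN) * 100
= (61 + 75) / (61 + 75 + 25 + 12)
= 136 / 173
= 0.7861
= 78.6%

78.6


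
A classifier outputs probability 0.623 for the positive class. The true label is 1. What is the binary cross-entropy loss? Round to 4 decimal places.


For y=1: Loss = -log(p)
= -log(0.623)
= -(-0.4732)
= 0.4732

0.4732


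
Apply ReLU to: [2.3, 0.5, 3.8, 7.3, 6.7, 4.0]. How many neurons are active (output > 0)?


ReLU(x) = max(0, x) for each element:
ReLU(2.3) = 2.3
ReLU(0.5) = 0.5
ReLU(3.8) = 3.8
ReLU(7.3) = 7.3
ReLU(6.7) = 6.7
ReLU(4.0) = 4.0
Active neurons (>0): 6

6


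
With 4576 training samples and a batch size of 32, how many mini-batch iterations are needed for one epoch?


Iterations per epoch = dataset_size / batch_size
= 4576 / 32
= 143

143


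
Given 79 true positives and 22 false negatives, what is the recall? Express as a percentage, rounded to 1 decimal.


Recall = TP / (TP + FN) * 100
= 79 / (79 + 22)
= 79 / 101
= 0.7822
= 78.2%

78.2


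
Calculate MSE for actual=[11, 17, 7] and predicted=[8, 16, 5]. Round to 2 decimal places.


Differences: [3, 1, 2]
Squared errors: [9, 1, 4]
Sum of squared errors = 14
MSE = 14 / 3 = 4.67

4.67


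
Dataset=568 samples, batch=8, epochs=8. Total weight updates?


Iterations per epoch = 568 / 8 = 71
Total updates = iterations_per_epoch * epochs
= 71 * 8
= 568

568


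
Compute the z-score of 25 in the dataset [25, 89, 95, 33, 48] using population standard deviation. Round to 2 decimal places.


Mean = (25 + 89 + 95 + 33 + 48) / 5 = 58.0
Variance = sum((x_i - mean)^2) / n = 828.8
Std = sqrt(828.8) = 28.7889
Z = (x - mean) / std
= (25 - 58.0) / 28.7889
= -33.0 / 28.7889
= -1.15

-1.15


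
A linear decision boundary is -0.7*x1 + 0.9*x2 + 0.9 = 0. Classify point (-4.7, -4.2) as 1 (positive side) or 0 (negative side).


Compute -0.7 * -4.7 + 0.9 * -4.2 + 0.9
= 3.29 + -3.78 + 0.9
= 0.41
Since 0.41 >= 0, the point is on the positive side.

1


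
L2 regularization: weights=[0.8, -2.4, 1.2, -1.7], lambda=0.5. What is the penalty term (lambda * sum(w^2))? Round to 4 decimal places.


Squaring each weight:
0.8^2 = 0.64
(-2.4)^2 = 5.76
1.2^2 = 1.44
(-1.7)^2 = 2.89
Sum of squares = 10.73
Penalty = 0.5 * 10.73 = 5.3650

5.3650


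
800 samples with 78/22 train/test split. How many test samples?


Train samples = 800 * 78% = 624
Test samples = 800 - 624
= 176

176


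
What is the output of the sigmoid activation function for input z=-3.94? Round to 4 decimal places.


sigmoid(z) = 1 / (1 + exp(-z))
exp(-(-3.94)) = exp(3.94) = 51.4186
1 + 51.4186 = 52.4186
1 / 52.4186 = 0.0191

0.0191


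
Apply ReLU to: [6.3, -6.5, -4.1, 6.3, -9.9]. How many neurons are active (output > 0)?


ReLU(x) = max(0, x) for each element:
ReLU(6.3) = 6.3
ReLU(-6.5) = 0
ReLU(-4.1) = 0
ReLU(6.3) = 6.3
ReLU(-9.9) = 0
Active neurons (>0): 2

2


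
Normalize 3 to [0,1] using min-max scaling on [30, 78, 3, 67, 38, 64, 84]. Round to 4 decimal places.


Min = 3, Max = 84
Range = 84 - 3 = 81
Scaled = (x - min) / (max - min)
= (3 - 3) / 81
= 0 / 81
= 0.0000

0.0000


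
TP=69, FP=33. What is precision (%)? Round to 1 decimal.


Precision = TP / (TP + FP) * 100
= 69 / (69 + 33)
= 69 / 102
= 0.6765
= 67.6%

67.6


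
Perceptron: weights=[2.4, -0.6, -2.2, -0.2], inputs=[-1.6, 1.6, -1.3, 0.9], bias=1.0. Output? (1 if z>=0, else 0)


z = w . x + b
= 2.4*-1.6 + -0.6*1.6 + -2.2*-1.3 + -0.2*0.9 + 1.0
= -3.84 + -0.96 + 2.86 + -0.18 + 1.0
= -2.12 + 1.0
= -1.12
Since z = -1.12 < 0, output = 0

0


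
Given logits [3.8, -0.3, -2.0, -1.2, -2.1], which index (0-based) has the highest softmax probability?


Softmax is a monotonic transformation, so it preserves the argmax.
We need to find the index of the maximum logit.
Index 0: 3.8
Index 1: -0.3
Index 2: -2.0
Index 3: -1.2
Index 4: -2.1
Maximum logit = 3.8 at index 0

0


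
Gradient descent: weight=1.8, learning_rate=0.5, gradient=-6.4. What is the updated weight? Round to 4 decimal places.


w_new = w_old - lr * gradient
= 1.8 - 0.5 * -6.4
= 1.8 - (-3.2)
= 5.0000

5.0000


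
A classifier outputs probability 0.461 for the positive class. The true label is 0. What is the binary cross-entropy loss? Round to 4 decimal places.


For y=0: Loss = -log(1-p)
= -log(1 - 0.461)
= -log(0.539)
= -(-0.618)
= 0.6180

0.6180


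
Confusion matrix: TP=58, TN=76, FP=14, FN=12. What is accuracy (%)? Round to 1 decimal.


Accuracy = (TP + TN) / (TP + TN + FP + FN) * 100
= (58 + 76) / (58 + 76 + 14 + 12)
= 134 / 160
= 0.8375
= 83.8%

83.8


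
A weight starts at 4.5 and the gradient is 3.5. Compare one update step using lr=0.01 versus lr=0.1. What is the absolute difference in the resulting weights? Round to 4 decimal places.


With lr=0.01: w_new = 4.5 - 0.01 * 3.5 = 4.465
With lr=0.1: w_new = 4.5 - 0.1 * 3.5 = 4.15
Absolute difference = |4.465 - 4.15|
= 0.3150

0.3150


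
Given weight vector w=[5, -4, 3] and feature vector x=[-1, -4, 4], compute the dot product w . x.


Element-wise products:
5 * -1 = -5
-4 * -4 = 16
3 * 4 = 12
Sum = -5 + 16 + 12
= 23

23


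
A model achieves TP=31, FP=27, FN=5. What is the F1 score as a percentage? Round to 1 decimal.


Precision = TP / (TP + FP) = 31 / 58 = 0.5345
Recall = TP / (TP + FN) = 31 / 36 = 0.8611
F1 = 2 * P * R / (P + R)
= 2 * 0.5345 * 0.8611 / (0.5345 + 0.8611)
= 0.9205 / 1.3956
= 0.6596
As percentage: 66.0%

66.0


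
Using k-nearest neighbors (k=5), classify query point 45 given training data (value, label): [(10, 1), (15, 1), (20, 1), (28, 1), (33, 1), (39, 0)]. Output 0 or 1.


Distances from query 45:
Point 39 (class 0): distance = 6
Point 33 (class 1): distance = 12
Point 28 (class 1): distance = 17
Point 20 (class 1): distance = 25
Point 15 (class 1): distance = 30
K=5 nearest neighbors: classes = [0, 1, 1, 1, 1]
Votes for class 1: 4 / 5
Majority vote => class 1

1


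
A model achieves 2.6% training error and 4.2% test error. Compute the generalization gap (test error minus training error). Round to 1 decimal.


Generalization gap = test_error - train_error
= 4.2 - 2.6
= 1.6%
A small gap suggests good generalization.

1.6


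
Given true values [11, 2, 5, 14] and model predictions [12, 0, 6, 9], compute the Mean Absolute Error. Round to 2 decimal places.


Absolute errors: [1, 2, 1, 5]
Sum of absolute errors = 9
MAE = 9 / 4 = 2.25

2.25


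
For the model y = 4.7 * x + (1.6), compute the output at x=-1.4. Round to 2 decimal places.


y = 4.7 * -1.4 + (1.6)
= -6.58 + (1.6)
= -4.98

-4.98


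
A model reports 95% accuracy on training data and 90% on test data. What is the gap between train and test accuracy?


Gap = train_accuracy - test_accuracy
= 95 - 90
= 5%
This moderate gap may indicate mild overfitting.

5


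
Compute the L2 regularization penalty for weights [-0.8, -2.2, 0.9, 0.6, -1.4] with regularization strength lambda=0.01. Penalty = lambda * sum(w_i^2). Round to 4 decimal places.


Squaring each weight:
(-0.8)^2 = 0.64
(-2.2)^2 = 4.84
0.9^2 = 0.81
0.6^2 = 0.36
(-1.4)^2 = 1.96
Sum of squares = 8.61
Penalty = 0.01 * 8.61 = 0.0861

0.0861


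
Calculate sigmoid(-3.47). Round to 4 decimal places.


sigmoid(z) = 1 / (1 + exp(-z))
exp(-(-3.47)) = exp(3.47) = 32.1367
1 + 32.1367 = 33.1367
1 / 33.1367 = 0.0302

0.0302


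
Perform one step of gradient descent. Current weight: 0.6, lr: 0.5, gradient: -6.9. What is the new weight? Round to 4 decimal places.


w_new = w_old - lr * gradient
= 0.6 - 0.5 * -6.9
= 0.6 - (-3.45)
= 4.0500

4.0500


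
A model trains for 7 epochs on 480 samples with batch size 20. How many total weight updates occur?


Iterations per epoch = 480 / 20 = 24
Total updates = iterations_per_epoch * epochs
= 24 * 7
= 168

168


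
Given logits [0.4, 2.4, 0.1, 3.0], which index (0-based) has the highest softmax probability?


Softmax is a monotonic transformation, so it preserves the argmax.
We need to find the index of the maximum logit.
Index 0: 0.4
Index 1: 2.4
Index 2: 0.1
Index 3: 3.0
Maximum logit = 3.0 at index 3

3


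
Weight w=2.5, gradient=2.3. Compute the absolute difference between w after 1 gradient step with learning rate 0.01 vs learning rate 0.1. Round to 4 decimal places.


With lr=0.01: w_new = 2.5 - 0.01 * 2.3 = 2.477
With lr=0.1: w_new = 2.5 - 0.1 * 2.3 = 2.27
Absolute difference = |2.477 - 2.27|
= 0.2070

0.2070


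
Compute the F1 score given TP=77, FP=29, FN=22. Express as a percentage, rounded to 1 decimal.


Precision = TP / (TP + FP) = 77 / 106 = 0.7264
Recall = TP / (TP + FN) = 77 / 99 = 0.7778
F1 = 2 * P * R / (P + R)
= 2 * 0.7264 * 0.7778 / (0.7264 + 0.7778)
= 1.13 / 1.5042
= 0.7512
As percentage: 75.1%

75.1


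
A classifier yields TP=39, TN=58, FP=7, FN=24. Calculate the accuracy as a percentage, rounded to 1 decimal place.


Accuracy = (TP + TN) / (TP + TN + FP + FN) * 100
= (39 + 58) / (39 + 58 + 7 + 24)
= 97 / 128
= 0.7578
= 75.8%

75.8


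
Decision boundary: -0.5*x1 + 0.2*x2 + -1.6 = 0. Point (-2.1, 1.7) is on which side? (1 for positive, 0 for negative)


Compute -0.5 * -2.1 + 0.2 * 1.7 + -1.6
= 1.05 + 0.34 + -1.6
= -0.21
Since -0.21 < 0, the point is on the negative side.

0


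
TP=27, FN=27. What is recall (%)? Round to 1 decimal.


Recall = TP / (TP + FN) * 100
= 27 / (27 + 27)
= 27 / 54
= 0.5
= 50.0%

50.0


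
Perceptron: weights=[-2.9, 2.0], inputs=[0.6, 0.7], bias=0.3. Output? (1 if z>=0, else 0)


z = w . x + b
= -2.9*0.6 + 2.0*0.7 + 0.3
= -1.74 + 1.4 + 0.3
= -0.34 + 0.3
= -0.04
Since z = -0.04 < 0, output = 0

0


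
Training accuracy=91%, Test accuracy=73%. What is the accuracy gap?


Gap = train_accuracy - test_accuracy
= 91 - 73
= 18%
This gap suggests the model is overfitting.

18


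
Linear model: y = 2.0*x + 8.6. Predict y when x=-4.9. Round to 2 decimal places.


y = 2.0 * -4.9 + (8.6)
= -9.8 + (8.6)
= -1.20

-1.20


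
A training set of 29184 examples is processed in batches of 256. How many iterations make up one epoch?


Iterations per epoch = dataset_size / batch_size
= 29184 / 256
= 114

114


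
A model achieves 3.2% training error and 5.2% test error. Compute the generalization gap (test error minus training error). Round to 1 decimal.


Generalization gap = test_error - train_error
= 5.2 - 3.2
= 2.0%
A moderate gap.

2.0


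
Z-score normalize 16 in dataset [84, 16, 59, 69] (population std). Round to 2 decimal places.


Mean = (84 + 16 + 59 + 69) / 4 = 57.0
Variance = sum((x_i - mean)^2) / n = 639.5
Std = sqrt(639.5) = 25.2883
Z = (x - mean) / std
= (16 - 57.0) / 25.2883
= -41.0 / 25.2883
= -1.62

-1.62


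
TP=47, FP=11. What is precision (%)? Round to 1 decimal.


Precision = TP / (TP + FP) * 100
= 47 / (47 + 11)
= 47 / 58
= 0.8103
= 81.0%

81.0


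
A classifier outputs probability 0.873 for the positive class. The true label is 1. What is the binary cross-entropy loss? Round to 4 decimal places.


For y=1: Loss = -log(p)
= -log(0.873)
= -(-0.1358)
= 0.1358

0.1358


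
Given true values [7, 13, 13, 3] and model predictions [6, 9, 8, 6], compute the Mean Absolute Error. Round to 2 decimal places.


Absolute errors: [1, 4, 5, 3]
Sum of absolute errors = 13
MAE = 13 / 4 = 3.25

3.25


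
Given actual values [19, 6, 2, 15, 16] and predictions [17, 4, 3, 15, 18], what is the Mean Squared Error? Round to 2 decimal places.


Differences: [2, 2, -1, 0, -2]
Squared errors: [4, 4, 1, 0, 4]
Sum of squared errors = 13
MSE = 13 / 5 = 2.60

2.60


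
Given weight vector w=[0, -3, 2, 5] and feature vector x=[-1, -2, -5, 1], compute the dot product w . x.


Element-wise products:
0 * -1 = 0
-3 * -2 = 6
2 * -5 = -10
5 * 1 = 5
Sum = 0 + 6 + -10 + 5
= 1

1


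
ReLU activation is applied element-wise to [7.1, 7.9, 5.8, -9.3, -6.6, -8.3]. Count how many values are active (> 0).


ReLU(x) = max(0, x) for each element:
ReLU(7.1) = 7.1
ReLU(7.9) = 7.9
ReLU(5.8) = 5.8
ReLU(-9.3) = 0
ReLU(-6.6) = 0
ReLU(-8.3) = 0
Active neurons (>0): 3

3


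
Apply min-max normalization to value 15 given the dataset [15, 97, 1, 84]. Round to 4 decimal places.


Min = 1, Max = 97
Range = 97 - 1 = 96
Scaled = (x - min) / (max - min)
= (15 - 1) / 96
= 14 / 96
= 0.1458

0.1458


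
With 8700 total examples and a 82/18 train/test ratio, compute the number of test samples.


Train samples = 8700 * 82% = 7134
Test samples = 8700 - 7134
= 1566

1566


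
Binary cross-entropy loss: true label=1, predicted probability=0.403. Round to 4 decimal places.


For y=1: Loss = -log(p)
= -log(0.403)
= -(-0.9088)
= 0.9088

0.9088


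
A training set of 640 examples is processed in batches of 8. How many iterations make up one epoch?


Iterations per epoch = dataset_size / batch_size
= 640 / 8
= 80

80


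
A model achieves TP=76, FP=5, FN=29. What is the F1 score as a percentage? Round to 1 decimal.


Precision = TP / (TP + FP) = 76 / 81 = 0.9383
Recall = TP / (TP + FN) = 76 / 105 = 0.7238
F1 = 2 * P * R / (P + R)
= 2 * 0.9383 * 0.7238 / (0.9383 + 0.7238)
= 1.3583 / 1.6621
= 0.8172
As percentage: 81.7%

81.7


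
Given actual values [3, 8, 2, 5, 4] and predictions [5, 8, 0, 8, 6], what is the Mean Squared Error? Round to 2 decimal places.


Differences: [-2, 0, 2, -3, -2]
Squared errors: [4, 0, 4, 9, 4]
Sum of squared errors = 21
MSE = 21 / 5 = 4.20

4.20


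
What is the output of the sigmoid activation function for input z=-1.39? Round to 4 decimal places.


sigmoid(z) = 1 / (1 + exp(-z))
exp(-(-1.39)) = exp(1.39) = 4.0149
1 + 4.0149 = 5.0149
1 / 5.0149 = 0.1994

0.1994


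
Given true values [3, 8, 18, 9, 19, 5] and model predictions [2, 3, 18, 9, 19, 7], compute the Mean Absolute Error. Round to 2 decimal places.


Absolute errors: [1, 5, 0, 0, 0, 2]
Sum of absolute errors = 8
MAE = 8 / 6 = 1.33

1.33


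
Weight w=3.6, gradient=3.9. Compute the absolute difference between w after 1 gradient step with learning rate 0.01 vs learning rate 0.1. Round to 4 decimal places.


With lr=0.01: w_new = 3.6 - 0.01 * 3.9 = 3.561
With lr=0.1: w_new = 3.6 - 0.1 * 3.9 = 3.21
Absolute difference = |3.561 - 3.21|
= 0.3510

0.3510


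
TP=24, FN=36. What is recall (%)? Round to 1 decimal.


Recall = TP / (TP + FN) * 100
= 24 / (24 + 36)
= 24 / 60
= 0.4
= 40.0%

40.0


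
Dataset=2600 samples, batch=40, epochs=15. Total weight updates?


Iterations per epoch = 2600 / 40 = 65
Total updates = iterations_per_epoch * epochs
= 65 * 15
= 975

975


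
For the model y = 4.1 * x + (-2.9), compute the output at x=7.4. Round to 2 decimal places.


y = 4.1 * 7.4 + (-2.9)
= 30.34 + (-2.9)
= 27.44

27.44


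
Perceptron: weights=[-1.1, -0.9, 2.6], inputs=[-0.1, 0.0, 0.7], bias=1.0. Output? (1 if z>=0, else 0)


z = w . x + b
= -1.1*-0.1 + -0.9*0.0 + 2.6*0.7 + 1.0
= 0.11 + -0.0 + 1.82 + 1.0
= 1.93 + 1.0
= 2.93
Since z = 2.93 >= 0, output = 1

1


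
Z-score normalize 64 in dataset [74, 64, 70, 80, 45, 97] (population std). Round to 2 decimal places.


Mean = (74 + 64 + 70 + 80 + 45 + 97) / 6 = 71.6667
Variance = sum((x_i - mean)^2) / n = 248.2222
Std = sqrt(248.2222) = 15.7551
Z = (x - mean) / std
= (64 - 71.6667) / 15.7551
= -7.6667 / 15.7551
= -0.49

-0.49


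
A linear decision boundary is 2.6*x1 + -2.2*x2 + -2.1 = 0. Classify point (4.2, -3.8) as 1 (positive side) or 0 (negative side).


Compute 2.6 * 4.2 + -2.2 * -3.8 + -2.1
= 10.92 + 8.36 + -2.1
= 17.18
Since 17.18 >= 0, the point is on the positive side.

1


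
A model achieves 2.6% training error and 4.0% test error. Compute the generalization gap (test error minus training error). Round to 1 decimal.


Generalization gap = test_error - train_error
= 4.0 - 2.6
= 1.4%
A small gap suggests good generalization.

1.4


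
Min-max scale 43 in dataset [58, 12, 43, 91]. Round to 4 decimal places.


Min = 12, Max = 91
Range = 91 - 12 = 79
Scaled = (x - min) / (max - min)
= (43 - 12) / 79
= 31 / 79
= 0.3924

0.3924


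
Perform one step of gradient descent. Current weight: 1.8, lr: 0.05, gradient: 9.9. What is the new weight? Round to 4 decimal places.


w_new = w_old - lr * gradient
= 1.8 - 0.05 * 9.9
= 1.8 - (0.495)
= 1.3050

1.3050


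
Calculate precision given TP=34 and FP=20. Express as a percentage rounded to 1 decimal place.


Precision = TP / (TP + FP) * 100
= 34 / (34 + 20)
= 34 / 54
= 0.6296
= 63.0%

63.0


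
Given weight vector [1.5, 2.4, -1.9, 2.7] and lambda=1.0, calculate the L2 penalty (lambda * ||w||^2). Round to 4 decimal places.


Squaring each weight:
1.5^2 = 2.25
2.4^2 = 5.76
(-1.9)^2 = 3.61
2.7^2 = 7.29
Sum of squares = 18.91
Penalty = 1.0 * 18.91 = 18.9100

18.9100


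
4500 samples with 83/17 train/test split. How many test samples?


Train samples = 4500 * 83% = 3735
Test samples = 4500 - 3735
= 765

765


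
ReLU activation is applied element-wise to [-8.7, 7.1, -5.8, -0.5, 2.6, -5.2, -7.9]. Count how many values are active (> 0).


ReLU(x) = max(0, x) for each element:
ReLU(-8.7) = 0
ReLU(7.1) = 7.1
ReLU(-5.8) = 0
ReLU(-0.5) = 0
ReLU(2.6) = 2.6
ReLU(-5.2) = 0
ReLU(-7.9) = 0
Active neurons (>0): 2

2


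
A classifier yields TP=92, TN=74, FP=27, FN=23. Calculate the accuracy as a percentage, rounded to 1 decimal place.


Accuracy = (TP + TN) / (TP + TN + FP + FN) * 100
= (92 + 74) / (92 + 74 + 27 + 23)
= 166 / 216
= 0.7685
= 76.9%

76.9


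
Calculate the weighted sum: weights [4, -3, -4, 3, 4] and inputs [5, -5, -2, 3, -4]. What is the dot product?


Element-wise products:
4 * 5 = 20
-3 * -5 = 15
-4 * -2 = 8
3 * 3 = 9
4 * -4 = -16
Sum = 20 + 15 + 8 + 9 + -16
= 36

36


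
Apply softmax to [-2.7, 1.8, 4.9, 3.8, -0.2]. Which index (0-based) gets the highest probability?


Softmax is a monotonic transformation, so it preserves the argmax.
We need to find the index of the maximum logit.
Index 0: -2.7
Index 1: 1.8
Index 2: 4.9
Index 3: 3.8
Index 4: -0.2
Maximum logit = 4.9 at index 2

2


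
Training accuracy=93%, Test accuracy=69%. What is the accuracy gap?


Gap = train_accuracy - test_accuracy
= 93 - 69
= 24%
This large gap strongly indicates overfitting.

24


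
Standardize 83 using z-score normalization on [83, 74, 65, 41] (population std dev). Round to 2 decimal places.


Mean = (83 + 74 + 65 + 41) / 4 = 65.75
Variance = sum((x_i - mean)^2) / n = 244.6875
Std = sqrt(244.6875) = 15.6425
Z = (x - mean) / std
= (83 - 65.75) / 15.6425
= 17.25 / 15.6425
= 1.10

1.10


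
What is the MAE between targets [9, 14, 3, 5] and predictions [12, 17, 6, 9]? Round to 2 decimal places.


Absolute errors: [3, 3, 3, 4]
Sum of absolute errors = 13
MAE = 13 / 4 = 3.25

3.25


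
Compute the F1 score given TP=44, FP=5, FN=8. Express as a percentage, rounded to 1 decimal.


Precision = TP / (TP + FP) = 44 / 49 = 0.898
Recall = TP / (TP + FN) = 44 / 52 = 0.8462
F1 = 2 * P * R / (P + R)
= 2 * 0.898 * 0.8462 / (0.898 + 0.8462)
= 1.5196 / 1.7441
= 0.8713
As percentage: 87.1%

87.1


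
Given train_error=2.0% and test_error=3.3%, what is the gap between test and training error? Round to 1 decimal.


Generalization gap = test_error - train_error
= 3.3 - 2.0
= 1.3%
A small gap suggests good generalization.

1.3


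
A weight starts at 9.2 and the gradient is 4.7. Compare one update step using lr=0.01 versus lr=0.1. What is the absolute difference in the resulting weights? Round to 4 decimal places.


With lr=0.01: w_new = 9.2 - 0.01 * 4.7 = 9.153
With lr=0.1: w_new = 9.2 - 0.1 * 4.7 = 8.73
Absolute difference = |9.153 - 8.73|
= 0.4230

0.4230


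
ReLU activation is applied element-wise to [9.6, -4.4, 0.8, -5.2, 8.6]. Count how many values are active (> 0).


ReLU(x) = max(0, x) for each element:
ReLU(9.6) = 9.6
ReLU(-4.4) = 0
ReLU(0.8) = 0.8
ReLU(-5.2) = 0
ReLU(8.6) = 8.6
Active neurons (>0): 3

3


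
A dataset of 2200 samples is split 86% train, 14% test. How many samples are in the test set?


Train samples = 2200 * 86% = 1892
Test samples = 2200 - 1892
= 308

308


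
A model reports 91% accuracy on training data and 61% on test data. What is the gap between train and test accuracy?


Gap = train_accuracy - test_accuracy
= 91 - 61
= 30%
This large gap strongly indicates overfitting.

30


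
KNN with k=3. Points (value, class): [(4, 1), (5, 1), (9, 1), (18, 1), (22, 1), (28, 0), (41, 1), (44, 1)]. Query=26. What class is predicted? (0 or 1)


Distances from query 26:
Point 28 (class 0): distance = 2
Point 22 (class 1): distance = 4
Point 18 (class 1): distance = 8
K=3 nearest neighbors: classes = [0, 1, 1]
Votes for class 1: 2 / 3
Majority vote => class 1

1


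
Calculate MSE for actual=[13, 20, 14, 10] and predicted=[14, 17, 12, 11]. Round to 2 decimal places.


Differences: [-1, 3, 2, -1]
Squared errors: [1, 9, 4, 1]
Sum of squared errors = 15
MSE = 15 / 4 = 3.75

3.75


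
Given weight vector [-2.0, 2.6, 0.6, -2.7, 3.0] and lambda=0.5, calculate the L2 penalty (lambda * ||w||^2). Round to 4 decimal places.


Squaring each weight:
(-2.0)^2 = 4.0
2.6^2 = 6.76
0.6^2 = 0.36
(-2.7)^2 = 7.29
3.0^2 = 9.0
Sum of squares = 27.41
Penalty = 0.5 * 27.41 = 13.7050

13.7050


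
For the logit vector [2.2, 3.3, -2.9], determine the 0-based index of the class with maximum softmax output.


Softmax is a monotonic transformation, so it preserves the argmax.
We need to find the index of the maximum logit.
Index 0: 2.2
Index 1: 3.3
Index 2: -2.9
Maximum logit = 3.3 at index 1

1


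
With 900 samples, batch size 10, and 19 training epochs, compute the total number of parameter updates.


Iterations per epoch = 900 / 10 = 90
Total updates = iterations_per_epoch * epochs
= 90 * 19
= 1710

1710


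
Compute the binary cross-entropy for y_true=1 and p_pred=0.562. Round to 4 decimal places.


For y=1: Loss = -log(p)
= -log(0.562)
= -(-0.5763)
= 0.5763

0.5763


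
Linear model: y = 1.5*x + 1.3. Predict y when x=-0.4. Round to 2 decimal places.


y = 1.5 * -0.4 + (1.3)
= -0.6 + (1.3)
= 0.70

0.70


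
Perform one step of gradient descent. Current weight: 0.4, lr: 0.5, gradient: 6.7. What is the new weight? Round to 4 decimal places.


w_new = w_old - lr * gradient
= 0.4 - 0.5 * 6.7
= 0.4 - (3.35)
= -2.9500

-2.9500


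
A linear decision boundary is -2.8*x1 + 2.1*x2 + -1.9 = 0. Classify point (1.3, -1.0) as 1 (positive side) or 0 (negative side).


Compute -2.8 * 1.3 + 2.1 * -1.0 + -1.9
= -3.64 + -2.1 + -1.9
= -7.64
Since -7.64 < 0, the point is on the negative side.

0


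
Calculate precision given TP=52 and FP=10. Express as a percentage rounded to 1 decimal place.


Precision = TP / (TP + FP) * 100
= 52 / (52 + 10)
= 52 / 62
= 0.8387
= 83.9%

83.9


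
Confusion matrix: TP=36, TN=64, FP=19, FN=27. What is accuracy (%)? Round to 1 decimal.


Accuracy = (TP + TN) / (TP + TN + FP + FN) * 100
= (36 + 64) / (36 + 64 + 19 + 27)
= 100 / 146
= 0.6849
= 68.5%

68.5


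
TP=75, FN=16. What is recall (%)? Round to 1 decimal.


Recall = TP / (TP + FN) * 100
= 75 / (75 + 16)
= 75 / 91
= 0.8242
= 82.4%

82.4


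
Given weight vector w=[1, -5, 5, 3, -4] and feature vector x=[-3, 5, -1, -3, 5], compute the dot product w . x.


Element-wise products:
1 * -3 = -3
-5 * 5 = -25
5 * -1 = -5
3 * -3 = -9
-4 * 5 = -20
Sum = -3 + -25 + -5 + -9 + -20
= -62

-62


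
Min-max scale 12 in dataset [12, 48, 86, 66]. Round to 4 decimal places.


Min = 12, Max = 86
Range = 86 - 12 = 74
Scaled = (x - min) / (max - min)
= (12 - 12) / 74
= 0 / 74
= 0.0000

0.0000


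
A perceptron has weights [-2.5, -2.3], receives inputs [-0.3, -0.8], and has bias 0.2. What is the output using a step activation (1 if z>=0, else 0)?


z = w . x + b
= -2.5*-0.3 + -2.3*-0.8 + 0.2
= 0.75 + 1.84 + 0.2
= 2.59 + 0.2
= 2.79
Since z = 2.79 >= 0, output = 1

1


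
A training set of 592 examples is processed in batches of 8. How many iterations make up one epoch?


Iterations per epoch = dataset_size / batch_size
= 592 / 8
= 74

74


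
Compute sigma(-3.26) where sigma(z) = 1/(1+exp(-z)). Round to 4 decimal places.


sigmoid(z) = 1 / (1 + exp(-z))
exp(-(-3.26)) = exp(3.26) = 26.0495
1 + 26.0495 = 27.0495
1 / 27.0495 = 0.0370

0.0370


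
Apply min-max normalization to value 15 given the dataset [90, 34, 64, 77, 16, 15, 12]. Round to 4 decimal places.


Min = 12, Max = 90
Range = 90 - 12 = 78
Scaled = (x - min) / (max - min)
= (15 - 12) / 78
= 3 / 78
= 0.0385

0.0385


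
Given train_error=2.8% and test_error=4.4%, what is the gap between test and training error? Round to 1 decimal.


Generalization gap = test_error - train_error
= 4.4 - 2.8
= 1.6%
A small gap suggests good generalization.

1.6


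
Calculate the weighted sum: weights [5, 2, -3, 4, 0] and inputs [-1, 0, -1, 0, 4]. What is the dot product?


Element-wise products:
5 * -1 = -5
2 * 0 = 0
-3 * -1 = 3
4 * 0 = 0
0 * 4 = 0
Sum = -5 + 0 + 3 + 0 + 0
= -2

-2


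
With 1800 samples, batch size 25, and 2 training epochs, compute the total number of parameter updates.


Iterations per epoch = 1800 / 25 = 72
Total updates = iterations_per_epoch * epochs
= 72 * 2
= 144

144


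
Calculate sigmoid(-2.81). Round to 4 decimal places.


sigmoid(z) = 1 / (1 + exp(-z))
exp(-(-2.81)) = exp(2.81) = 16.6099
1 + 16.6099 = 17.6099
1 / 17.6099 = 0.0568

0.0568


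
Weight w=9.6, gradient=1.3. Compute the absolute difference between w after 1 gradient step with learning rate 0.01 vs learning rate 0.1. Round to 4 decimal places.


With lr=0.01: w_new = 9.6 - 0.01 * 1.3 = 9.587
With lr=0.1: w_new = 9.6 - 0.1 * 1.3 = 9.47
Absolute difference = |9.587 - 9.47|
= 0.1170

0.1170


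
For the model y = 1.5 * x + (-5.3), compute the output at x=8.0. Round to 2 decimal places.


y = 1.5 * 8.0 + (-5.3)
= 12.0 + (-5.3)
= 6.70

6.70


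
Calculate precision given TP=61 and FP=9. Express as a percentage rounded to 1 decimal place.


Precision = TP / (TP + FP) * 100
= 61 / (61 + 9)
= 61 / 70
= 0.8714
= 87.1%

87.1


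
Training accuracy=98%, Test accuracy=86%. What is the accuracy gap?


Gap = train_accuracy - test_accuracy
= 98 - 86
= 12%
This gap suggests the model is overfitting.

12


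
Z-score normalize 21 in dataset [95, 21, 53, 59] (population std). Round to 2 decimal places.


Mean = (95 + 21 + 53 + 59) / 4 = 57.0
Variance = sum((x_i - mean)^2) / n = 690.0
Std = sqrt(690.0) = 26.2679
Z = (x - mean) / std
= (21 - 57.0) / 26.2679
= -36.0 / 26.2679
= -1.37

-1.37


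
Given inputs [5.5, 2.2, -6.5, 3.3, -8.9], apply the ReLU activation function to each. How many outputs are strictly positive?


ReLU(x) = max(0, x) for each element:
ReLU(5.5) = 5.5
ReLU(2.2) = 2.2
ReLU(-6.5) = 0
ReLU(3.3) = 3.3
ReLU(-8.9) = 0
Active neurons (>0): 3

3


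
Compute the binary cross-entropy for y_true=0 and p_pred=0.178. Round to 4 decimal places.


For y=0: Loss = -log(1-p)
= -log(1 - 0.178)
= -log(0.822)
= -(-0.196)
= 0.1960

0.1960


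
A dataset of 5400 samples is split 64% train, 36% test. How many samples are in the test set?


Train samples = 5400 * 64% = 3456
Test samples = 5400 - 3456
= 1944

1944


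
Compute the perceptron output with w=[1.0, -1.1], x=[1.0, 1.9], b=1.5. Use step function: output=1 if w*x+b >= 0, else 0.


z = w . x + b
= 1.0*1.0 + -1.1*1.9 + 1.5
= 1.0 + -2.09 + 1.5
= -1.09 + 1.5
= 0.41
Since z = 0.41 >= 0, output = 1

1


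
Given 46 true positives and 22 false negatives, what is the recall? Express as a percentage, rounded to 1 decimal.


Recall = TP / (TP + FN) * 100
= 46 / (46 + 22)
= 46 / 68
= 0.6765
= 67.6%

67.6


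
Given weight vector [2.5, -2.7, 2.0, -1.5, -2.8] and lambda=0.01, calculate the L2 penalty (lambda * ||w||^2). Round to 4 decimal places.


Squaring each weight:
2.5^2 = 6.25
(-2.7)^2 = 7.29
2.0^2 = 4.0
(-1.5)^2 = 2.25
(-2.8)^2 = 7.84
Sum of squares = 27.63
Penalty = 0.01 * 27.63 = 0.2763

0.2763


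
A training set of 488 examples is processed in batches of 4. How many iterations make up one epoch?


Iterations per epoch = dataset_size / batch_size
= 488 / 4
= 122

122


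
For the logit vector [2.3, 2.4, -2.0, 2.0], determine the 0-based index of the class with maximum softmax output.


Softmax is a monotonic transformation, so it preserves the argmax.
We need to find the index of the maximum logit.
Index 0: 2.3
Index 1: 2.4
Index 2: -2.0
Index 3: 2.0
Maximum logit = 2.4 at index 1

1


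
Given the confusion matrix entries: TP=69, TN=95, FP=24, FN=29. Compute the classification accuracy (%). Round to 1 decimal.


Accuracy = (TP + TN) / (TP + TN + FP + FN) * 100
= (69 + 95) / (69 + 95 + 24 + 29)
= 164 / 217
= 0.7558
= 75.6%

75.6


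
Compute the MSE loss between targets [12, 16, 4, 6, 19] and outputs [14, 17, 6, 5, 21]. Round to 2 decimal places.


Differences: [-2, -1, -2, 1, -2]
Squared errors: [4, 1, 4, 1, 4]
Sum of squared errors = 14
MSE = 14 / 5 = 2.80

2.80


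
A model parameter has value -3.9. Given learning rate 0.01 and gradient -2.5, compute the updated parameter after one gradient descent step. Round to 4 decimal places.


w_new = w_old - lr * gradient
= -3.9 - 0.01 * -2.5
= -3.9 - (-0.025)
= -3.8750

-3.8750


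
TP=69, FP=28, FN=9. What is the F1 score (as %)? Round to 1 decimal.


Precision = TP / (TP + FP) = 69 / 97 = 0.7113
Recall = TP / (TP + FN) = 69 / 78 = 0.8846
F1 = 2 * P * R / (P + R)
= 2 * 0.7113 * 0.8846 / (0.7113 + 0.8846)
= 1.2585 / 1.596
= 0.7886
As percentage: 78.9%

78.9


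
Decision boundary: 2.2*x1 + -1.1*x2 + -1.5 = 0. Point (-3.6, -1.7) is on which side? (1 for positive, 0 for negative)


Compute 2.2 * -3.6 + -1.1 * -1.7 + -1.5
= -7.92 + 1.87 + -1.5
= -7.55
Since -7.55 < 0, the point is on the negative side.

0


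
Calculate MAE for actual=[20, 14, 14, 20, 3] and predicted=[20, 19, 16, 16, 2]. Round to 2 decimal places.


Absolute errors: [0, 5, 2, 4, 1]
Sum of absolute errors = 12
MAE = 12 / 5 = 2.40

2.40


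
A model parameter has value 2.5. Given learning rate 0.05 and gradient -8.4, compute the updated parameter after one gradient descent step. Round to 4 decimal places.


w_new = w_old - lr * gradient
= 2.5 - 0.05 * -8.4
= 2.5 - (-0.42)
= 2.9200

2.9200


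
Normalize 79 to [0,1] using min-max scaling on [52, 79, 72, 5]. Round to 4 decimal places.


Min = 5, Max = 79
Range = 79 - 5 = 74
Scaled = (x - min) / (max - min)
= (79 - 5) / 74
= 74 / 74
= 1.0000

1.0000


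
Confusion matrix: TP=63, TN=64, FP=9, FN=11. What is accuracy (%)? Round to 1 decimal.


Accuracy = (TP + TN) / (TP + TN + FP + FN) * 100
= (63 + 64) / (63 + 64 + 9 + 11)
= 127 / 147
= 0.8639
= 86.4%

86.4


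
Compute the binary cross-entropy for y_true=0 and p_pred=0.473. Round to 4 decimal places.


For y=0: Loss = -log(1-p)
= -log(1 - 0.473)
= -log(0.527)
= -(-0.6406)
= 0.6406

0.6406


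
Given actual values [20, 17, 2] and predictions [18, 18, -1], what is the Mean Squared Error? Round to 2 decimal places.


Differences: [2, -1, 3]
Squared errors: [4, 1, 9]
Sum of squared errors = 14
MSE = 14 / 3 = 4.67

4.67


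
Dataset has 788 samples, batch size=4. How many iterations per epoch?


Iterations per epoch = dataset_size / batch_size
= 788 / 4
= 197

197


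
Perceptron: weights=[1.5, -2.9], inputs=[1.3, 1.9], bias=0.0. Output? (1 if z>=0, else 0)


z = w . x + b
= 1.5*1.3 + -2.9*1.9 + 0.0
= 1.95 + -5.51 + 0.0
= -3.56 + 0.0
= -3.56
Since z = -3.56 < 0, output = 0

0


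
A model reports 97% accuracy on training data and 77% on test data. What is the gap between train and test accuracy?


Gap = train_accuracy - test_accuracy
= 97 - 77
= 20%
This gap suggests the model is overfitting.

20


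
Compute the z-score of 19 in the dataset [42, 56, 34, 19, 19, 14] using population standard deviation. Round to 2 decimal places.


Mean = (42 + 56 + 34 + 19 + 19 + 14) / 6 = 30.6667
Variance = sum((x_i - mean)^2) / n = 221.8889
Std = sqrt(221.8889) = 14.8959
Z = (x - mean) / std
= (19 - 30.6667) / 14.8959
= -11.6667 / 14.8959
= -0.78

-0.78


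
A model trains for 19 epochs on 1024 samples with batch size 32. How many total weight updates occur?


Iterations per epoch = 1024 / 32 = 32
Total updates = iterations_per_epoch * epochs
= 32 * 19
= 608

608


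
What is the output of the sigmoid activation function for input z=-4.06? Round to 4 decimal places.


sigmoid(z) = 1 / (1 + exp(-z))
exp(-(-4.06)) = exp(4.06) = 57.9743
1 + 57.9743 = 58.9743
1 / 58.9743 = 0.0170

0.0170


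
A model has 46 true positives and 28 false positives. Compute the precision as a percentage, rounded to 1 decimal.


Precision = TP / (TP + FP) * 100
= 46 / (46 + 28)
= 46 / 74
= 0.6216
= 62.2%

62.2


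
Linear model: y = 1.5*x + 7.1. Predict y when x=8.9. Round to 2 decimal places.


y = 1.5 * 8.9 + (7.1)
= 13.35 + (7.1)
= 20.45

20.45


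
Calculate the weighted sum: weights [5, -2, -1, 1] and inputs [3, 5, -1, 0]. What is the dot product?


Element-wise products:
5 * 3 = 15
-2 * 5 = -10
-1 * -1 = 1
1 * 0 = 0
Sum = 15 + -10 + 1 + 0
= 6

6


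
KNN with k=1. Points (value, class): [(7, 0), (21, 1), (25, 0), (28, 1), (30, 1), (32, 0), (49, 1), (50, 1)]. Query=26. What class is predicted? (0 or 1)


Distances from query 26:
Point 25 (class 0): distance = 1
K=1 nearest neighbors: classes = [0]
Votes for class 1: 0 / 1
Majority vote => class 0

0


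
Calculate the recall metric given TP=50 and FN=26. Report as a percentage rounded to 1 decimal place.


Recall = TP / (TP + FN) * 100
= 50 / (50 + 26)
= 50 / 76
= 0.6579
= 65.8%

65.8


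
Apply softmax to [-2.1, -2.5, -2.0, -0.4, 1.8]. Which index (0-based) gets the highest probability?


Softmax is a monotonic transformation, so it preserves the argmax.
We need to find the index of the maximum logit.
Index 0: -2.1
Index 1: -2.5
Index 2: -2.0
Index 3: -0.4
Index 4: 1.8
Maximum logit = 1.8 at index 4

4


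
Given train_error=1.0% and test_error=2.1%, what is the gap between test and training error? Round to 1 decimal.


Generalization gap = test_error - train_error
= 2.1 - 1.0
= 1.1%
A small gap suggests good generalization.

1.1


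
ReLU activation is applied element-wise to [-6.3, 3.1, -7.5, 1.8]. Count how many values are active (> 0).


ReLU(x) = max(0, x) for each element:
ReLU(-6.3) = 0
ReLU(3.1) = 3.1
ReLU(-7.5) = 0
ReLU(1.8) = 1.8
Active neurons (>0): 2

2


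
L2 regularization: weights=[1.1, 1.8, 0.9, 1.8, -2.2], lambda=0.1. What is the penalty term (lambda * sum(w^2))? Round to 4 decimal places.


Squaring each weight:
1.1^2 = 1.21
1.8^2 = 3.24
0.9^2 = 0.81
1.8^2 = 3.24
(-2.2)^2 = 4.84
Sum of squares = 13.34
Penalty = 0.1 * 13.34 = 1.3340

1.3340


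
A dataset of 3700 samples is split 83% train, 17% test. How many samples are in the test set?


Train samples = 3700 * 83% = 3071
Test samples = 3700 - 3071
= 629

629


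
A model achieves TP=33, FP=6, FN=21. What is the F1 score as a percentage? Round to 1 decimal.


Precision = TP / (TP + FP) = 33 / 39 = 0.8462
Recall = TP / (TP + FN) = 33 / 54 = 0.6111
F1 = 2 * P * R / (P + R)
= 2 * 0.8462 * 0.6111 / (0.8462 + 0.6111)
= 1.0342 / 1.4573
= 0.7097
As percentage: 71.0%

71.0
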